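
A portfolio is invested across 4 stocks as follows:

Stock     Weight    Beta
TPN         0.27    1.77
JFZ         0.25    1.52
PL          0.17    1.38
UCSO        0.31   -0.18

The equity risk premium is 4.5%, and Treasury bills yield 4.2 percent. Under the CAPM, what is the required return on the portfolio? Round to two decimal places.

8.87%

β_P = Σ w_i β_i = 0.27×1.77 + 0.25×1.52 + 0.17×1.38 + 0.31×-0.18 = 1.0367
E(R_P) = R_f + β_P × MRP = 4.2% + 1.0367 × 4.5% = 8.87%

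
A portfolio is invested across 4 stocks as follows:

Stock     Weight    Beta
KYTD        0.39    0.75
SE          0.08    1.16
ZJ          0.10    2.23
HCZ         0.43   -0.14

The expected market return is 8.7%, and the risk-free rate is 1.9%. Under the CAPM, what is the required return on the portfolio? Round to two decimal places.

β_P = Σ w_i β_i = 0.39×0.75 + 0.08×1.16 + 0.10×2.23 + 0.43×-0.14 = 0.5481
MRP = 8.7% − 1.9% = 6.80%
E(R_P) = R_f + β_P × MRP = 1.9% + 0.5481 × 6.8% = 5.63%

5.63%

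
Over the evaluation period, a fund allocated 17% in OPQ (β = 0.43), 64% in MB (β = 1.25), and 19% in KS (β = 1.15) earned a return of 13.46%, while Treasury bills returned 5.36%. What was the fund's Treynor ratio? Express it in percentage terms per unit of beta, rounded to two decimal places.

7.42%

β_P = 0.17×0.43 + 0.64×1.25 + 0.19×1.15 = 1.0916
Treynor = (R_P − R_f) / β_P = (13.46% − 5.36%) / 1.0916 = 8.10% / 1.0916 = 7.42%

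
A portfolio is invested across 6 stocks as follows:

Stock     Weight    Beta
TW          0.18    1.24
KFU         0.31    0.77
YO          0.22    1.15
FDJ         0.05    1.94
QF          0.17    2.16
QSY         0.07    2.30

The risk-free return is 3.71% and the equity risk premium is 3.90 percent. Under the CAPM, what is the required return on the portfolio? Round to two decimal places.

8.94%

β_P = Σ w_i β_i = 0.18×1.24 + 0.31×0.77 + 0.22×1.15 + 0.05×1.94 + 0.17×2.16 + 0.07×2.30 = 1.3401
E(R_P) = R_f + β_P × MRP = 3.71% + 1.3401 × 3.90% = 8.94%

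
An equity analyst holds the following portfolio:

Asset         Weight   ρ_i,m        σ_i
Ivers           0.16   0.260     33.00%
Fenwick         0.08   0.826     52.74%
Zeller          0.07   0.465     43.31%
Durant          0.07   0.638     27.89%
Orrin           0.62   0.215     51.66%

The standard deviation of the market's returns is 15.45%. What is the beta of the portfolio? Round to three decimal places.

β_Ivers = 0.260 × 33.00% / 15.45% = 0.5553
β_Fenwick = 0.826 × 52.74% / 15.45% = 2.8196
β_Zeller = 0.465 × 43.31% / 15.45% = 1.3035
β_Durant = 0.638 × 27.89% / 15.45% = 1.1517
β_Orrin = 0.215 × 51.66% / 15.45% = 0.7189
β_P = Σ w_i β_i = 0.16×0.5553 + 0.08×2.8196 + 0.07×1.3035 + 0.07×1.1517 + 0.62×0.7189 = 0.9320

0.932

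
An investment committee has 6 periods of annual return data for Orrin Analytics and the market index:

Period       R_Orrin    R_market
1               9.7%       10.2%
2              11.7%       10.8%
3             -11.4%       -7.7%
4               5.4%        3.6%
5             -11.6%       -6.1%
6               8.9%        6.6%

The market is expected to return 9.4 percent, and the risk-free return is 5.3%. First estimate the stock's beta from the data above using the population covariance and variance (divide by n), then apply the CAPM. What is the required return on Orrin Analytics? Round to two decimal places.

Mean R_i = (9.7 + 11.7 − 11.4 + 5.4 − 11.6 + 8.9) / 6 = 2.1167%
Mean R_m = (10.2 + 10.8 − 7.7 + 3.6 − 6.1 + 6.6) / 6 = 2.9000%
Σ(R_i − R̄_i)(R_m − R̄_m) = 425.1900  ⇒  Cov = 425.1900 / 6 = 70.8650
Σ(R_m − R̄_m)² = 323.2400  ⇒  Var(R_m) = 323.2400 / 6 = 53.8733
β = Cov / Var(R_m) = 70.8650 / 53.8733 = 1.3154
MRP = 9.4% − 5.3% = 4.10%
E(R) = R_f + β × MRP = 5.3% + 1.3154 × 4.1% = 10.69%

10.69%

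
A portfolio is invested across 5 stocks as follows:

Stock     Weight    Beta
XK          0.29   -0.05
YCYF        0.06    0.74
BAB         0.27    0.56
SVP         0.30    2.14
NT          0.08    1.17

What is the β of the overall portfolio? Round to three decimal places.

β_P = Σ w_i β_i = 0.29×-0.05 + 0.06×0.74 + 0.27×0.56 + 0.30×2.14 + 0.08×1.17 = 0.9167

0.917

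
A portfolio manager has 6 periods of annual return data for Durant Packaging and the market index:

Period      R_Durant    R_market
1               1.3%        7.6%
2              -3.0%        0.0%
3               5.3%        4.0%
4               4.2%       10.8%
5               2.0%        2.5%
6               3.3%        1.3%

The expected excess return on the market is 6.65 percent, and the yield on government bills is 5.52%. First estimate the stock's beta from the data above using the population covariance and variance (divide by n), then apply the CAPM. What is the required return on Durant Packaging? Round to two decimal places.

7.78%

Mean R_i = (1.3 − 3.0 + 5.3 + 4.2 + 2.0 + 3.3) / 6 = 2.1833%
Mean R_m = (7.6 + 0.0 + 4.0 + 10.8 + 2.5 + 1.3) / 6 = 4.3667%
Σ(R_i − R̄_i)(R_m − R̄_m) = 28.5267  ⇒  Cov = 28.5267 / 6 = 4.7545
Σ(R_m − R̄_m)² = 83.9333  ⇒  Var(R_m) = 83.9333 / 6 = 13.9889
β = Cov / Var(R_m) = 4.7545 / 13.9889 = 0.3399
E(R) = R_f + β × MRP = 5.52% + 0.3399 × 6.65% = 7.78%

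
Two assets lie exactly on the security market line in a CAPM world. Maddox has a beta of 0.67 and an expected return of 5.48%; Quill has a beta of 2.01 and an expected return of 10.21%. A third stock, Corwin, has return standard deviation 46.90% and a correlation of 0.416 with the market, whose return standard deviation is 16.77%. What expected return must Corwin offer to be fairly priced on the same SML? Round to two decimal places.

MRP = (10.21% − 5.48%) / (2.01 − 0.67) = 3.5299%
R_f = 5.48% − 0.67 × 3.5299% = 3.1150%
β_Corwin = ρ·σ_i/σ_m = 0.416 × 46.90 / 16.77 = 1.1634
E(R_Corwin) = R_f + β × MRP = 3.1150% + 1.1634 × 3.5299% = 7.22%

7.22%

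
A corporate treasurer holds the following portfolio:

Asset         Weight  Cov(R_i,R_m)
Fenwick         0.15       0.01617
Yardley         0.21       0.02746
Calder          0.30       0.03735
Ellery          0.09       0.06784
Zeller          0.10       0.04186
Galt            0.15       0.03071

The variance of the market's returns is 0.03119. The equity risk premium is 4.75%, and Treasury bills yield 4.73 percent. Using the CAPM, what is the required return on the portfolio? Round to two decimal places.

β_Fenwick = 0.01617 / 0.03119 = 0.5184
β_Yardley = 0.02746 / 0.03119 = 0.8804
β_Calder = 0.03735 / 0.03119 = 1.1975
β_Ellery = 0.06784 / 0.03119 = 2.1751
β_Zeller = 0.04186 / 0.03119 = 1.3421
β_Galt = 0.03071 / 0.03119 = 0.9846
β_P = Σ w_i β_i = 0.15×0.5184 + 0.21×0.8804 + 0.30×1.1975 + 0.09×2.1751 + 0.10×1.3421 + 0.15×0.9846 = 1.0996
E(R_P) = R_f + β_P × MRP = 4.73% + 1.0996 × 4.75% = 9.95%

9.95%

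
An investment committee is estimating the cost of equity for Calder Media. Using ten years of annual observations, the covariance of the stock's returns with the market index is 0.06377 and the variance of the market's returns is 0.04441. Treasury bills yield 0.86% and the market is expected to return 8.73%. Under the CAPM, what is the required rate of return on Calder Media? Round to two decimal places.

12.16%

β = Cov(R_i, R_m) / Var(R_m) = 0.06377 / 0.04441 = 1.4359
MRP = 8.73% − 0.86% = 7.87%
E(R) = R_f + β × MRP = 0.86% + 1.4359 × 7.87% = 12.16%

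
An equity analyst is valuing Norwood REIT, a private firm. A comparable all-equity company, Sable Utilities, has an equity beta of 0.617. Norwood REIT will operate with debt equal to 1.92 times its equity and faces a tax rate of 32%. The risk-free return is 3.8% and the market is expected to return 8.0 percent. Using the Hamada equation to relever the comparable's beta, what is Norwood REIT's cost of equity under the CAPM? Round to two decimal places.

9.77%

β_L = β_U × [1 + (1 − t)(D/E)] = 0.617 × [1 + (1 − 0.32) × 1.92]
    = 0.617 × [1 + 0.68 × 1.92] = 0.617 × 2.3056 = 1.4226
MRP = 8.0% − 3.8% = 4.20%
E(R) = R_f + β_L × MRP = 3.8% + 1.4226 × 4.2% = 9.77%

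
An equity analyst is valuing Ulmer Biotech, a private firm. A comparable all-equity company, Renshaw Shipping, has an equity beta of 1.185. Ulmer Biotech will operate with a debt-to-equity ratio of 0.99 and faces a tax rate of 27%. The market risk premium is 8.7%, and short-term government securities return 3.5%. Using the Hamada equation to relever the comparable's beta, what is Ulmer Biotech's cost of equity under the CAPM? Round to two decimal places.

21.26%

β_L = β_U × [1 + (1 − t)(D/E)] = 1.185 × [1 + (1 − 0.27) × 0.99]
    = 1.185 × [1 + 0.73 × 0.99] = 1.185 × 1.7227 = 2.0414
E(R) = R_f + β_L × MRP = 3.5% + 2.0414 × 8.7% = 21.26%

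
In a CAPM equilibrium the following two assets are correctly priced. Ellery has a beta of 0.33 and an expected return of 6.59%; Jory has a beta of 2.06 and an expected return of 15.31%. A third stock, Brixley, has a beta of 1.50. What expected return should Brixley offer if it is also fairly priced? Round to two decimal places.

MRP (SML slope) = (15.31% − 6.59%) / (2.06 − 0.33) = 8.72% / 1.73 = 5.0405%
R_f (intercept) = 6.59% − 0.33 × 5.0405% = 4.9266%
E(R_Brixley) = R_f + β × MRP = 4.9266% + 1.50 × 5.0405% = 12.49%

12.49%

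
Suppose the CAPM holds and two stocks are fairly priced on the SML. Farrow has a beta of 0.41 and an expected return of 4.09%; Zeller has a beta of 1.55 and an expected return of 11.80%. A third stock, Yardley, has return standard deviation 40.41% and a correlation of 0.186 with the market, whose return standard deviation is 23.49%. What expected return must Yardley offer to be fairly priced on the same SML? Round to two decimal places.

MRP = (11.80% − 4.09%) / (1.55 − 0.41) = 6.7632%
R_f = 4.09% − 0.41 × 6.7632% = 1.3171%
β_Yardley = ρ·σ_i/σ_m = 0.186 × 40.41 / 23.49 = 0.3200
E(R_Yardley) = R_f + β × MRP = 1.3171% + 0.3200 × 6.7632% = 3.48%

3.48%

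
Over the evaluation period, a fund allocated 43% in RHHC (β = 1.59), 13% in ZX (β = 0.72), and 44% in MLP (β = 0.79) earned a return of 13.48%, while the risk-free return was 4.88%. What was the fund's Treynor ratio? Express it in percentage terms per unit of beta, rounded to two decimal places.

β_P = 0.43×1.59 + 0.13×0.72 + 0.44×0.79 = 1.1249
Treynor = (R_P − R_f) / β_P = (13.48% − 4.88%) / 1.1249 = 8.60% / 1.1249 = 7.65%

7.65%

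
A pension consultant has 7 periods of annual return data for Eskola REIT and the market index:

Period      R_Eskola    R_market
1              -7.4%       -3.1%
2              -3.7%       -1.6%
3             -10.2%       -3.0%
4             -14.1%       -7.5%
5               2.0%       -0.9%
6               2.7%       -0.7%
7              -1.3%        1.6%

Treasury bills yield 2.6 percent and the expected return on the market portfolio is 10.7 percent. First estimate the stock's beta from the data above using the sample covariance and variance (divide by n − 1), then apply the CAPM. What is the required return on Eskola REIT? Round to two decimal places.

Mean R_i = (-7.4 − 3.7 − 10.2 − 14.1 + 2.0 + 2.7 − 1.3) / 7 = -4.5714%
Mean R_m = (-3.1 − 1.6 − 3.0 − 7.5 − 0.9 − 0.7 + 1.6) / 7 = -2.1714%
Σ(R_i − R̄_i)(R_m − R̄_m) = 89.9543  ⇒  Cov = 89.9543 / 6 = 14.9924
Σ(R_m − R̄_m)² = 48.2743  ⇒  Var(R_m) = 48.2743 / 6 = 8.0457
β = Cov / Var(R_m) = 14.9924 / 8.0457 = 1.8634
MRP = 10.7% − 2.6% = 8.10%
E(R) = R_f + β × MRP = 2.6% + 1.8634 × 8.1% = 17.69%

17.69%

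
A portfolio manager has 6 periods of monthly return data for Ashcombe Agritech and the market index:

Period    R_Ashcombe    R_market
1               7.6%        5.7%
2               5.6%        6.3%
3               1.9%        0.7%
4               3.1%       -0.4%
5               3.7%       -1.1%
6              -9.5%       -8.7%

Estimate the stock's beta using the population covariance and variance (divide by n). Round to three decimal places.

Mean R_i = (7.6 + 5.6 + 1.9 + 3.1 + 3.7 − 9.5) / 6 = 2.0667%
Mean R_m = (5.7 + 6.3 + 0.7 − 0.4 − 1.1 − 8.7) / 6 = 0.4167%
Σ(R_i − R̄_i)(R_m − R̄_m) = 152.1033  ⇒  Cov = 152.1033 / 6 = 25.3506
Σ(R_m − R̄_m)² = 148.6883  ⇒  Var(R_m) = 148.6883 / 6 = 24.7814
β = Cov / Var(R_m) = 25.3506 / 24.7814 = 1.0230

1.023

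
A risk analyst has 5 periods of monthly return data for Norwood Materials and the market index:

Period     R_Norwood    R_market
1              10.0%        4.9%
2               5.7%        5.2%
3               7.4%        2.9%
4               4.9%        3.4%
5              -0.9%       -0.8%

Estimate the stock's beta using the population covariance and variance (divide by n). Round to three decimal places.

Mean R_i = (10.0 + 5.7 + 7.4 + 4.9 − 0.9) / 5 = 5.4200%
Mean R_m = (4.9 + 5.2 + 2.9 + 3.4 − 0.8) / 5 = 3.1200%
Σ(R_i − R̄_i)(R_m − R̄_m) = 32.9280  ⇒  Cov = 32.9280 / 5 = 6.5856
Σ(R_m − R̄_m)² = 22.9880  ⇒  Var(R_m) = 22.9880 / 5 = 4.5976
β = Cov / Var(R_m) = 6.5856 / 4.5976 = 1.4324

1.432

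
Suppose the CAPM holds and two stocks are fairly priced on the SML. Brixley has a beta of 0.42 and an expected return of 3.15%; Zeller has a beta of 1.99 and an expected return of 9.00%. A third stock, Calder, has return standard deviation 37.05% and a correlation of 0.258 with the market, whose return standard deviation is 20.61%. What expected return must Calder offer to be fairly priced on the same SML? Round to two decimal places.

3.31%

MRP = (9.00% − 3.15%) / (1.99 − 0.42) = 3.7261%
R_f = 3.15% − 0.42 × 3.7261% = 1.5850%
β_Calder = ρ·σ_i/σ_m = 0.258 × 37.05 / 20.61 = 0.4638
E(R_Calder) = R_f + β × MRP = 1.5850% + 0.4638 × 3.7261% = 3.31%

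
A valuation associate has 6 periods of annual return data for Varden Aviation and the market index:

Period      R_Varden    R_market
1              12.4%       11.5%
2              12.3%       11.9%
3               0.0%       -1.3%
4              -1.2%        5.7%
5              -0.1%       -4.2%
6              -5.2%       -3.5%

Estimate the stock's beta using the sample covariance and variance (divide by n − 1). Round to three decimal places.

Mean R_i = (12.4 + 12.3 + 0.0 − 1.2 − 0.1 − 5.2) / 6 = 3.0333%
Mean R_m = (11.5 + 11.9 − 1.3 + 5.7 − 4.2 − 3.5) / 6 = 3.3500%
Σ(R_i − R̄_i)(R_m − R̄_m) = 239.7800  ⇒  Cov = 239.7800 / 5 = 47.9560
Σ(R_m − R̄_m)² = 270.5950  ⇒  Var(R_m) = 270.5950 / 5 = 54.1190
β = Cov / Var(R_m) = 47.9560 / 54.1190 = 0.8861

0.886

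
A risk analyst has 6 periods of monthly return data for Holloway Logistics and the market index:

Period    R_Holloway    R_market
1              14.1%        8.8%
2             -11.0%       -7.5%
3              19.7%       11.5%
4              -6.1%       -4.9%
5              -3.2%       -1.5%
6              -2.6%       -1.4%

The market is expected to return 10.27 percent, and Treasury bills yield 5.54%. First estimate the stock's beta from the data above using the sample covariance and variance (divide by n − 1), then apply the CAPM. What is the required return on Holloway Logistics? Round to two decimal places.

Mean R_i = (14.1 − 11.0 + 19.7 − 6.1 − 3.2 − 2.6) / 6 = 1.8167%
Mean R_m = (8.8 − 7.5 + 11.5 − 4.9 − 1.5 − 1.4) / 6 = 0.8333%
Σ(R_i − R̄_i)(R_m − R̄_m) = 462.3767  ⇒  Cov = 462.3767 / 5 = 92.4753
Σ(R_m − R̄_m)² = 289.9933  ⇒  Var(R_m) = 289.9933 / 5 = 57.9987
β = Cov / Var(R_m) = 92.4753 / 57.9987 = 1.5944
MRP = 10.27% − 5.54% = 4.73%
E(R) = R_f + β × MRP = 5.54% + 1.5944 × 4.73% = 13.08%

13.08%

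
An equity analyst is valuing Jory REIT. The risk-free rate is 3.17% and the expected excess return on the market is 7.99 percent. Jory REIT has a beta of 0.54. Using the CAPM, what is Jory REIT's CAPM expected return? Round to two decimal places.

7.48%

E(R) = R_f + β × MRP = 3.17% + 0.54 × 7.99% = 7.48%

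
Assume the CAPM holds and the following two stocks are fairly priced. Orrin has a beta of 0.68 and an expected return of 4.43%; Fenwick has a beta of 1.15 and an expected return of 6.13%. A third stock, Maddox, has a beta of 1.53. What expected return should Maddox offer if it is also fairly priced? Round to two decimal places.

MRP (SML slope) = (6.13% − 4.43%) / (1.15 − 0.68) = 1.70% / 0.47 = 3.6170%
R_f (intercept) = 4.43% − 0.68 × 3.6170% = 1.9704%
E(R_Maddox) = R_f + β × MRP = 1.9704% + 1.53 × 3.6170% = 7.50%

7.50%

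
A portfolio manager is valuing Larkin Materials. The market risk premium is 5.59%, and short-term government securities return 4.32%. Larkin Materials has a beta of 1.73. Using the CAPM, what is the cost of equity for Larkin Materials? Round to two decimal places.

E(R) = R_f + β × MRP = 4.32% + 1.73 × 5.59% = 13.99%

13.99%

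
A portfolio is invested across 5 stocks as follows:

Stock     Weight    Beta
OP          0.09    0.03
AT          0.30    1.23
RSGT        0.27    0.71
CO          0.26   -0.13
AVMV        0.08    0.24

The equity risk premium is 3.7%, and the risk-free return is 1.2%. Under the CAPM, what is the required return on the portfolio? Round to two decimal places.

β_P = Σ w_i β_i = 0.09×0.03 + 0.30×1.23 + 0.27×0.71 + 0.26×-0.13 + 0.08×0.24 = 0.5488
E(R_P) = R_f + β_P × MRP = 1.2% + 0.5488 × 3.7% = 3.23%

3.23%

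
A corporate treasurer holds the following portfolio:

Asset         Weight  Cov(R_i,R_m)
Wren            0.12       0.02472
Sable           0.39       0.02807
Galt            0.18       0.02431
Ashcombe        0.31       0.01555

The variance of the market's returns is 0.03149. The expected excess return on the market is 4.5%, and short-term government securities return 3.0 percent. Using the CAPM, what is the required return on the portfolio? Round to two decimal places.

6.30%

β_Wren = 0.02472 / 0.03149 = 0.7850
β_Sable = 0.02807 / 0.03149 = 0.8914
β_Galt = 0.02431 / 0.03149 = 0.7720
β_Ashcombe = 0.01555 / 0.03149 = 0.4938
β_P = Σ w_i β_i = 0.12×0.7850 + 0.39×0.8914 + 0.18×0.7720 + 0.31×0.4938 = 0.7339
E(R_P) = R_f + β_P × MRP = 3.0% + 0.7339 × 4.5% = 6.30%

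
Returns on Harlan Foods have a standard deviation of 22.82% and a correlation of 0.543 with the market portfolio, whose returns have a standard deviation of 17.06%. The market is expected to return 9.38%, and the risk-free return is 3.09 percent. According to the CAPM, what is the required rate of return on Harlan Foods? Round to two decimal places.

7.66%

β = ρ × σ_i / σ_m = 0.543 × 22.82% / 17.06% = 0.7263
MRP = 9.38% − 3.09% = 6.29%
E(R) = 3.09% + 0.7263 × 6.29% = 7.66%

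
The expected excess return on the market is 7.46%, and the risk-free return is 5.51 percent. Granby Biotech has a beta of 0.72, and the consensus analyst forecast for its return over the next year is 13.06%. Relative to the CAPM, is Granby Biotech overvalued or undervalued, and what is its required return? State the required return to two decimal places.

Required return = R_f + β·MRP = 5.51% + 0.72 × 7.46% = 10.88%
Forecast 13.06% > required 10.88% → the stock plots above the SML → undervalued.

Undervalued; required return 10.88%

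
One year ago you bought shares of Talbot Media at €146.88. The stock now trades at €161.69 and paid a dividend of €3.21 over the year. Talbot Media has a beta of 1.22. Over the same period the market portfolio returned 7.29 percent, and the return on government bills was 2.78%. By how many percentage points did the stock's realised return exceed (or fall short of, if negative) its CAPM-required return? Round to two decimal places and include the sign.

Realised HPR = (P1 + D1 − P0) / P0 = (161.69 + 3.21 − 146.88) / 146.88 = 18.02 / 146.88 = 12.2685%
MRP = 7.29% − 2.78% = 4.51%
CAPM required = R_f + β·MRP = 2.78% + 1.22 × 4.51% = 8.2822%
α = realised − required = 12.2685% − 8.2822% = +3.99%

+3.99%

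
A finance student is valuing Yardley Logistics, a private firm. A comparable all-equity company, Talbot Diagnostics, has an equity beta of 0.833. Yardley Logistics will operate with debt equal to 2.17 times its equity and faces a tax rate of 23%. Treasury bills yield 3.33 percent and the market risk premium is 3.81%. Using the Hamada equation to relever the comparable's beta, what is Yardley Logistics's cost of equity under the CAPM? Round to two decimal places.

β_L = β_U × [1 + (1 − t)(D/E)] = 0.833 × [1 + (1 − 0.23) × 2.17]
    = 0.833 × [1 + 0.77 × 2.17] = 0.833 × 2.6709 = 2.2249
E(R) = R_f + β_L × MRP = 3.33% + 2.2249 × 3.81% = 11.81%

11.81%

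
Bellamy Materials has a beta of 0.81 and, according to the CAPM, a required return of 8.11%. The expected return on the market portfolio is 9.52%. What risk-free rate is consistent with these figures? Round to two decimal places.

E(R) = R_f + β(E(R_m) − R_f) = R_f(1 − β) + β·E(R_m)
8.11% = R_f × (1 − 0.81) + 0.81 × 9.52%
8.11% = R_f × 0.19 + 7.7112%
R_f = (8.11% − 7.7112%) / 0.19 = 2.10%

2.10%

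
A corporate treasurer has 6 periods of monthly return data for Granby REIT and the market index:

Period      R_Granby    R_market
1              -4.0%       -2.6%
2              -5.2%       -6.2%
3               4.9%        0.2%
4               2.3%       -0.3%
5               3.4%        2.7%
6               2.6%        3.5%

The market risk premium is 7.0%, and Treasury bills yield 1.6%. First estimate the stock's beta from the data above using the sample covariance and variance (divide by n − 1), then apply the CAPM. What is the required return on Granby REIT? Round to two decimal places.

Mean R_i = (-4.0 − 5.2 + 4.9 + 2.3 + 3.4 + 2.6) / 6 = 0.6667%
Mean R_m = (-2.6 − 6.2 + 0.2 − 0.3 + 2.7 + 3.5) / 6 = -0.4500%
Σ(R_i − R̄_i)(R_m − R̄_m) = 63.0100  ⇒  Cov = 63.0100 / 5 = 12.6020
Σ(R_m − R̄_m)² = 63.6550  ⇒  Var(R_m) = 63.6550 / 5 = 12.7310
β = Cov / Var(R_m) = 12.6020 / 12.7310 = 0.9899
E(R) = R_f + β × MRP = 1.6% + 0.9899 × 7.0% = 8.53%

8.53%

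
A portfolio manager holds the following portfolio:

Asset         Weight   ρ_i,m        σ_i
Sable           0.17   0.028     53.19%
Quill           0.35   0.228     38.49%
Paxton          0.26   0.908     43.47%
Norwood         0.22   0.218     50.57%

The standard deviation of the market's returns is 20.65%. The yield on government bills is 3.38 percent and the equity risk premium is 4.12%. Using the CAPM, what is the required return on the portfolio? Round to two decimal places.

β_Sable = 0.028 × 53.19% / 20.65% = 0.0721
β_Quill = 0.228 × 38.49% / 20.65% = 0.4250
β_Paxton = 0.908 × 43.47% / 20.65% = 1.9114
β_Norwood = 0.218 × 50.57% / 20.65% = 0.5339
β_P = Σ w_i β_i = 0.17×0.0721 + 0.35×0.4250 + 0.26×1.9114 + 0.22×0.5339 = 0.7754
E(R_P) = R_f + β_P × MRP = 3.38% + 0.7754 × 4.12% = 6.57%

6.57%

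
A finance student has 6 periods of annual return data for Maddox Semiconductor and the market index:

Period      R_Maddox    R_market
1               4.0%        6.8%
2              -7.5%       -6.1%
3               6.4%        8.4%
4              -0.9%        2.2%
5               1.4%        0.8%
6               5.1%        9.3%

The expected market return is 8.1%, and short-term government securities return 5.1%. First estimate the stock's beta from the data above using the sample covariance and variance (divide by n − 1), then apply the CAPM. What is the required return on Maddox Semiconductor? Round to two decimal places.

Mean R_i = (4.0 − 7.5 + 6.4 − 0.9 + 1.4 + 5.1) / 6 = 1.4167%
Mean R_m = (6.8 − 6.1 + 8.4 + 2.2 + 0.8 + 9.3) / 6 = 3.5667%
Σ(R_i − R̄_i)(R_m − R̄_m) = 142.9633  ⇒  Cov = 142.9633 / 5 = 28.5927
Σ(R_m − R̄_m)² = 169.6533  ⇒  Var(R_m) = 169.6533 / 5 = 33.9307
β = Cov / Var(R_m) = 28.5927 / 33.9307 = 0.8427
MRP = 8.1% − 5.1% = 3.00%
E(R) = R_f + β × MRP = 5.1% + 0.8427 × 3.0% = 7.63%

7.63%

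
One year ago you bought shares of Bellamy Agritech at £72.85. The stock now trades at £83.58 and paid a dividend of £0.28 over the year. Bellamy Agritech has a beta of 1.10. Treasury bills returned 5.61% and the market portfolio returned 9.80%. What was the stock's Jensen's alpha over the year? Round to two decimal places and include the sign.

Realised HPR = (P1 + D1 − P0) / P0 = (83.58 + 0.28 − 72.85) / 72.85 = 11.01 / 72.85 = 15.1132%
MRP = 9.80% − 5.61% = 4.19%
CAPM required = R_f + β·MRP = 5.61% + 1.10 × 4.19% = 10.2190%
α = realised − required = 15.1132% − 10.2190% = +4.89%

+4.89%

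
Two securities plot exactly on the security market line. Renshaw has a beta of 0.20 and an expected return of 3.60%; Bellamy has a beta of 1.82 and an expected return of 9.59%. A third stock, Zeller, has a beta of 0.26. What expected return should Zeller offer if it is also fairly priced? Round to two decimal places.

3.82%

MRP (SML slope) = (9.59% − 3.60%) / (1.82 − 0.20) = 5.99% / 1.62 = 3.6975%
R_f (intercept) = 3.60% − 0.20 × 3.6975% = 2.8605%
E(R_Zeller) = R_f + β × MRP = 2.8605% + 0.26 × 3.6975% = 3.82%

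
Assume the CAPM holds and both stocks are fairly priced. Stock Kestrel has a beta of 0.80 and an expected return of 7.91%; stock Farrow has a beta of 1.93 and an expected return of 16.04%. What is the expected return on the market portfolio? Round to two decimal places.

9.35%

Both satisfy E(R) = R_f + β·MRP, so the slope of the SML is
MRP = (16.04% − 7.91%) / (1.93 − 0.80) = 8.13% / 1.13 = 7.1947%
R_f = E(R_Kestrel) − β_Kestrel·MRP = 7.91% − 0.80 × 7.1947% = 2.1542%
E(R_m) = R_f + MRP = 2.1542% + 7.1947% = 9.35%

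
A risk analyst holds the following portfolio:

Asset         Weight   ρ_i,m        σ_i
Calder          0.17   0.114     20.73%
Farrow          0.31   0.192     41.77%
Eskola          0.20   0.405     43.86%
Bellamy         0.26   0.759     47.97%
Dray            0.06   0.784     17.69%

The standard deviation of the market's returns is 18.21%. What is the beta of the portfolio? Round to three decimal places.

β_Calder = 0.114 × 20.73% / 18.21% = 0.1298
β_Farrow = 0.192 × 41.77% / 18.21% = 0.4404
β_Eskola = 0.405 × 43.86% / 18.21% = 0.9755
β_Bellamy = 0.759 × 47.97% / 18.21% = 1.9994
β_Dray = 0.784 × 17.69% / 18.21% = 0.7616
β_P = Σ w_i β_i = 0.17×0.1298 + 0.31×0.4404 + 0.20×0.9755 + 0.26×1.9994 + 0.06×0.7616 = 0.9192

0.919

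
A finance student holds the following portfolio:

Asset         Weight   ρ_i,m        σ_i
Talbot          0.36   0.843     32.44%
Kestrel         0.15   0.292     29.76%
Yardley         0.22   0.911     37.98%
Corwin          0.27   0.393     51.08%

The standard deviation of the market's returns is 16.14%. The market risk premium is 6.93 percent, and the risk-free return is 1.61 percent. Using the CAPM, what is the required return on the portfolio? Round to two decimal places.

11.99%

β_Talbot = 0.843 × 32.44% / 16.14% = 1.6944
β_Kestrel = 0.292 × 29.76% / 16.14% = 0.5384
β_Yardley = 0.911 × 37.98% / 16.14% = 2.1437
β_Corwin = 0.393 × 51.08% / 16.14% = 1.2438
β_P = Σ w_i β_i = 0.36×1.6944 + 0.15×0.5384 + 0.22×2.1437 + 0.27×1.2438 = 1.4982
E(R_P) = R_f + β_P × MRP = 1.61% + 1.4982 × 6.93% = 11.99%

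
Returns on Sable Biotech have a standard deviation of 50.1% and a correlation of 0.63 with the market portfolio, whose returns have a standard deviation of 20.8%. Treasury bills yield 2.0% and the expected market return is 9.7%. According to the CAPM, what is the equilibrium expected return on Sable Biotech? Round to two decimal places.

β = ρ × σ_i / σ_m = 0.63 × 50.1% / 20.8% = 1.5175
MRP = 9.7% − 2.0% = 7.70%
E(R) = 2.0% + 1.5175 × 7.7% = 13.68%

13.68%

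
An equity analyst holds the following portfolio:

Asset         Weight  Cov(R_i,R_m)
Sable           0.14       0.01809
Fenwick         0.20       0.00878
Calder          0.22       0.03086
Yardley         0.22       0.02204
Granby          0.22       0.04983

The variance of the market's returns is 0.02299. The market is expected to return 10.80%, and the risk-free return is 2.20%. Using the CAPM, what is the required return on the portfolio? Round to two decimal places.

β_Sable = 0.01809 / 0.02299 = 0.7869
β_Fenwick = 0.00878 / 0.02299 = 0.3819
β_Calder = 0.03086 / 0.02299 = 1.3423
β_Yardley = 0.02204 / 0.02299 = 0.9587
β_Granby = 0.04983 / 0.02299 = 2.1675
β_P = Σ w_i β_i = 0.14×0.7869 + 0.20×0.3819 + 0.22×1.3423 + 0.22×0.9587 + 0.22×2.1675 = 1.1696
MRP = 10.80% − 2.20% = 8.60%
E(R_P) = R_f + β_P × MRP = 2.20% + 1.1696 × 8.60% = 12.26%

12.26%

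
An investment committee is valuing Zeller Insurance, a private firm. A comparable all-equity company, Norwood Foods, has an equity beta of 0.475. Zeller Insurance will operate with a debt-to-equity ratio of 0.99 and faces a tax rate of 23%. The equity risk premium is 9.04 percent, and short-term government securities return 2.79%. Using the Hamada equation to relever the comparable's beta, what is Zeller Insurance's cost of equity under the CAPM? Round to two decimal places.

10.36%

β_L = β_U × [1 + (1 − t)(D/E)] = 0.475 × [1 + (1 − 0.23) × 0.99]
    = 0.475 × [1 + 0.77 × 0.99] = 0.475 × 1.7623 = 0.8371
E(R) = R_f + β_L × MRP = 2.79% + 0.8371 × 9.04% = 10.36%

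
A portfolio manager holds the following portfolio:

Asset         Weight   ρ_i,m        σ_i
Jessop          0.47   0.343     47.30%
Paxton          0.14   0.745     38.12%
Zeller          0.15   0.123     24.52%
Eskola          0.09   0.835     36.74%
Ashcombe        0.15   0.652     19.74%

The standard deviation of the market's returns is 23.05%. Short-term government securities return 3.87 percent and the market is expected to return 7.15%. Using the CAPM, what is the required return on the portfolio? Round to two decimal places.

β_Jessop = 0.343 × 47.30% / 23.05% = 0.7039
β_Paxton = 0.745 × 38.12% / 23.05% = 1.2321
β_Zeller = 0.123 × 24.52% / 23.05% = 0.1308
β_Eskola = 0.835 × 36.74% / 23.05% = 1.3309
β_Ashcombe = 0.652 × 19.74% / 23.05% = 0.5584
β_P = Σ w_i β_i = 0.47×0.7039 + 0.14×1.2321 + 0.15×0.1308 + 0.09×1.3309 + 0.15×0.5584 = 0.7265
MRP = 7.15% − 3.87% = 3.28%
E(R_P) = R_f + β_P × MRP = 3.87% + 0.7265 × 3.28% = 6.25%

6.25%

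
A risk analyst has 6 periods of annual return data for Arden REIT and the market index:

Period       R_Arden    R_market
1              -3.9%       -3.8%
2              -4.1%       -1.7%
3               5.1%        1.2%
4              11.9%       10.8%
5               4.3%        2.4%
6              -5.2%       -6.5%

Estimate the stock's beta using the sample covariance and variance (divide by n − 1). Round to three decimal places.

Mean R_i = (-3.9 − 4.1 + 5.1 + 11.9 + 4.3 − 5.2) / 6 = 1.3500%
Mean R_m = (-3.8 − 1.7 + 1.2 + 10.8 + 2.4 − 6.5) / 6 = 0.4000%
Σ(R_i − R̄_i)(R_m − R̄_m) = 197.3100  ⇒  Cov = 197.3100 / 5 = 39.4620
Σ(R_m − R̄_m)² = 182.4600  ⇒  Var(R_m) = 182.4600 / 5 = 36.4920
β = Cov / Var(R_m) = 39.4620 / 36.4920 = 1.0814

1.081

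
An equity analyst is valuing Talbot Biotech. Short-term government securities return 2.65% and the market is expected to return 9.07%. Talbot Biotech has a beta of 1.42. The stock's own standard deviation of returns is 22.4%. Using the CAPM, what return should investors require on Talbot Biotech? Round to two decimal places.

Market risk premium = E(R_m) − R_f = 9.07% − 2.65% = 6.42%
E(R) = R_f + β × MRP = 2.65% + 1.42 × 6.42% = 11.77%

11.77%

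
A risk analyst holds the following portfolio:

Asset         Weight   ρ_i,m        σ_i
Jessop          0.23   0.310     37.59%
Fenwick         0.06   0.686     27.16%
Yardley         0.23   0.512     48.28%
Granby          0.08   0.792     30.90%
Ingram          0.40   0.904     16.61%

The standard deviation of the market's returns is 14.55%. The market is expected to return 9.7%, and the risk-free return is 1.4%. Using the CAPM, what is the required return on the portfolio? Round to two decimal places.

11.35%

β_Jessop = 0.310 × 37.59% / 14.55% = 0.8009
β_Fenwick = 0.686 × 27.16% / 14.55% = 1.2805
β_Yardley = 0.512 × 48.28% / 14.55% = 1.6989
β_Granby = 0.792 × 30.90% / 14.55% = 1.6820
β_Ingram = 0.904 × 16.61% / 14.55% = 1.0320
β_P = Σ w_i β_i = 0.23×0.8009 + 0.06×1.2805 + 0.23×1.6989 + 0.08×1.6820 + 0.40×1.0320 = 1.1991
MRP = 9.7% − 1.4% = 8.30%
E(R_P) = R_f + β_P × MRP = 1.4% + 1.1991 × 8.3% = 11.35%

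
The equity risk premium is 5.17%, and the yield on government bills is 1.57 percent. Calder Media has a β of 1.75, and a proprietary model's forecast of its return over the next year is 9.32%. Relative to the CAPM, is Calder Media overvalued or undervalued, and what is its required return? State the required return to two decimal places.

Required return = R_f + β·MRP = 1.57% + 1.75 × 5.17% = 10.62%
Forecast 9.32% < required 10.62% → the stock plots below the SML → overvalued.

Overvalued; required return 10.62%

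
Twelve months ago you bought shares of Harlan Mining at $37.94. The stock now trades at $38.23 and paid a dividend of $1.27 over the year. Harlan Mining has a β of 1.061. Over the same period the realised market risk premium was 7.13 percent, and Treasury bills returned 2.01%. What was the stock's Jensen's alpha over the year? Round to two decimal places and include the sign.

-5.46%

Realised HPR = (P1 + D1 − P0) / P0 = (38.23 + 1.27 − 37.94) / 37.94 = 1.56 / 37.94 = 4.1118%
CAPM required = R_f + β·MRP = 2.01% + 1.061 × 7.13% = 9.57493%
α = realised − required = 4.1118% − 9.57493% = -5.46%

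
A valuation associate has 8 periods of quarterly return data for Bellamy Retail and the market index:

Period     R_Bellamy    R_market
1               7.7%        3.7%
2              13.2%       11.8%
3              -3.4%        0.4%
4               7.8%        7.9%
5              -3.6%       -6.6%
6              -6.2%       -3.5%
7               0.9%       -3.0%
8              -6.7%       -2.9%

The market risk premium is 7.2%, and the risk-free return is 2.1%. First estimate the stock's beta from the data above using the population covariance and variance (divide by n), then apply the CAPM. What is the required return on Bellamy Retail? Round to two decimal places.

Mean R_i = (7.7 + 13.2 − 3.4 + 7.8 − 3.6 − 6.2 + 0.9 − 6.7) / 8 = 1.2125%
Mean R_m = (3.7 + 11.8 + 0.4 + 7.9 − 6.6 − 3.5 − 3.0 − 2.9) / 8 = 0.9750%
Σ(R_i − R̄_i)(R_m − R̄_m) = 297.2425  ⇒  Cov = 297.2425 / 8 = 37.1553
Σ(R_m − R̄_m)² = 281.1150  ⇒  Var(R_m) = 281.1150 / 8 = 35.1394
β = Cov / Var(R_m) = 37.1553 / 35.1394 = 1.0574
E(R) = R_f + β × MRP = 2.1% + 1.0574 × 7.2% = 9.71%

9.71%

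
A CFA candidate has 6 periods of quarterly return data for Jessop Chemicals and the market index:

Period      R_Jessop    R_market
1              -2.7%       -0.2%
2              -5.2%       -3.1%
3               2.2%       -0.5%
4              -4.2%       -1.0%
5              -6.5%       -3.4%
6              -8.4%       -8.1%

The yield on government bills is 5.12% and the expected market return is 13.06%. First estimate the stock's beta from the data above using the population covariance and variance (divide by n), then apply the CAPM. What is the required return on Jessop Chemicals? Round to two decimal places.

Mean R_i = (-2.7 − 5.2 + 2.2 − 4.2 − 6.5 − 8.4) / 6 = -4.1333%
Mean R_m = (-0.2 − 3.1 − 0.5 − 1.0 − 3.4 − 8.1) / 6 = -2.7167%
Σ(R_i − R̄_i)(R_m − R̄_m) = 42.5267  ⇒  Cov = 42.5267 / 6 = 7.0878
Σ(R_m − R̄_m)² = 43.7883  ⇒  Var(R_m) = 43.7883 / 6 = 7.2981
β = Cov / Var(R_m) = 7.0878 / 7.2981 = 0.9712
MRP = 13.06% − 5.12% = 7.94%
E(R) = R_f + β × MRP = 5.12% + 0.9712 × 7.94% = 12.83%

12.83%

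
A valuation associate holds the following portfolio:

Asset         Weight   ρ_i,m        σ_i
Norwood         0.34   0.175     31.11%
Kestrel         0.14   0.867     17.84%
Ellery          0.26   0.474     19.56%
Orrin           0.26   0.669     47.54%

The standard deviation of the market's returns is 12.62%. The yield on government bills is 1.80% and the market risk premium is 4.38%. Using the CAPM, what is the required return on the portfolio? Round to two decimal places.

6.90%

β_Norwood = 0.175 × 31.11% / 12.62% = 0.4314
β_Kestrel = 0.867 × 17.84% / 12.62% = 1.2256
β_Ellery = 0.474 × 19.56% / 12.62% = 0.7347
β_Orrin = 0.669 × 47.54% / 12.62% = 2.5201
β_P = Σ w_i β_i = 0.34×0.4314 + 0.14×1.2256 + 0.26×0.7347 + 0.26×2.5201 = 1.1645
E(R_P) = R_f + β_P × MRP = 1.80% + 1.1645 × 4.38% = 6.90%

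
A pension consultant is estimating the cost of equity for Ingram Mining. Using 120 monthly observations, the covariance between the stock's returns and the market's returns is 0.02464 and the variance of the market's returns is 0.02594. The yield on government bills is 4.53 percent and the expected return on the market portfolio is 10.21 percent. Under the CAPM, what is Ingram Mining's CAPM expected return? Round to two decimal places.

β = Cov(R_i, R_m) / Var(R_m) = 0.02464 / 0.02594 = 0.9499
MRP = 10.21% − 4.53% = 5.68%
E(R) = R_f + β × MRP = 4.53% + 0.9499 × 5.68% = 9.93%

9.93%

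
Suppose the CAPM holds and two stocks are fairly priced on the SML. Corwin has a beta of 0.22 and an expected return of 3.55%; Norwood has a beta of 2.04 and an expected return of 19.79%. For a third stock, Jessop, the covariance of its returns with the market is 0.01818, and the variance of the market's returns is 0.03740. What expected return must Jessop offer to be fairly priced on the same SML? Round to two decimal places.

MRP = (19.79% − 3.55%) / (2.04 − 0.22) = 8.9231%
R_f = 3.55% − 0.22 × 8.9231% = 1.5869%
β_Jessop = Cov / Var(R_m) = 0.01818 / 0.03740 = 0.4861
E(R_Jessop) = R_f + β × MRP = 1.5869% + 0.4861 × 8.9231% = 5.92%

5.92%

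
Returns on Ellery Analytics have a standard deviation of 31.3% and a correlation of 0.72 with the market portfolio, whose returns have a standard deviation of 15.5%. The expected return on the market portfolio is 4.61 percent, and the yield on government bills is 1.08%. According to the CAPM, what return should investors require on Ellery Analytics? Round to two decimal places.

6.21%

β = ρ × σ_i / σ_m = 0.72 × 31.3% / 15.5% = 1.4539
MRP = 4.61% − 1.08% = 3.53%
E(R) = 1.08% + 1.4539 × 3.53% = 6.21%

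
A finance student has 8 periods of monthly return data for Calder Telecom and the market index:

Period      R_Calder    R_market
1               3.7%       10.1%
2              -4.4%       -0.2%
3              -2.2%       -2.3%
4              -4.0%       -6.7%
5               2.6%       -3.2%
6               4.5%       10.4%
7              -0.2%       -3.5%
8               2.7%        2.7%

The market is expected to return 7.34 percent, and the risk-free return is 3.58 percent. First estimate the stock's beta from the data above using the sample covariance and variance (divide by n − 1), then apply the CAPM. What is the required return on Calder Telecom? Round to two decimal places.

5.09%

Mean R_i = (3.7 − 4.4 − 2.2 − 4.0 + 2.6 + 4.5 − 0.2 + 2.7) / 8 = 0.3375%
Mean R_m = (10.1 − 0.2 − 2.3 − 6.7 − 3.2 + 10.4 − 3.5 + 2.7) / 8 = 0.9125%
Σ(R_i − R̄_i)(R_m − R̄_m) = 114.1163  ⇒  Cov = 114.1163 / 7 = 16.3023
Σ(R_m − R̄_m)² = 283.5088  ⇒  Var(R_m) = 283.5088 / 7 = 40.5013
β = Cov / Var(R_m) = 16.3023 / 40.5013 = 0.4025
MRP = 7.34% − 3.58% = 3.76%
E(R) = R_f + β × MRP = 3.58% + 0.4025 × 3.76% = 5.09%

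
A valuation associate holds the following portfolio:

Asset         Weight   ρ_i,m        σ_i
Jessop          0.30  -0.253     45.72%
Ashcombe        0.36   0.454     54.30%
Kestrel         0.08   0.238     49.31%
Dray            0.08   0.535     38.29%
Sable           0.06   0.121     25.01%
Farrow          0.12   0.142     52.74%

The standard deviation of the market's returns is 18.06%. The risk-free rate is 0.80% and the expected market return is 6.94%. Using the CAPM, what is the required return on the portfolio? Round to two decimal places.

3.88%

β_Jessop = -0.253 × 45.72% / 18.06% = -0.6405
β_Ashcombe = 0.454 × 54.30% / 18.06% = 1.3650
β_Kestrel = 0.238 × 49.31% / 18.06% = 0.6498
β_Dray = 0.535 × 38.29% / 18.06% = 1.1343
β_Sable = 0.121 × 25.01% / 18.06% = 0.1676
β_Farrow = 0.142 × 52.74% / 18.06% = 0.4147
β_P = Σ w_i β_i = 0.30×-0.6405 + 0.36×1.3650 + 0.08×0.6498 + 0.08×1.1343 + 0.06×0.1676 + 0.12×0.4147 = 0.5018
MRP = 6.94% − 0.80% = 6.14%
E(R_P) = R_f + β_P × MRP = 0.80% + 0.5018 × 6.14% = 3.88%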